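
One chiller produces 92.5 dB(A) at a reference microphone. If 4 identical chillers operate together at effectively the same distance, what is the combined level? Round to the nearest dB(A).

99 dB(A)

N identical incoherent sources raise the level by 10·log₁₀ N.
L_total = 92.5 + 10·log₁₀(4) = 92.5 + 6.021 = 98.52 dB(A).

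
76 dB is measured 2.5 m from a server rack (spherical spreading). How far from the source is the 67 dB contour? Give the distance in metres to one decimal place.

7.0 m

Point-source spreading drops the level by 20·log₁₀(r₂/r₁); inverting, r₂/r₁ = 10^(ΔL/20).
r₂ = 2.5·10^((76−67)/20) = 2.5·10^(9.0/20) = 7.05 m.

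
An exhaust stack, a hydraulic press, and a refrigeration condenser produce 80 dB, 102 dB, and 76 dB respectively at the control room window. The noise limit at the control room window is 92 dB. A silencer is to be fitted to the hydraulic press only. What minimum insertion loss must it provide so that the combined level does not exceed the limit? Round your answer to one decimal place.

Everything except the hydraulic press sums to 10^(80/10) + 10^(76/10) = 1.398e+08 in linear terms, 81.46 dB.
To meet 92 dB overall, the treated hydraulic press may contribute at most 10^(92/10) − 1.398e+08 = 1.445e+09, i.e. 91.60 dB.
So the hydraulic press must be reduced from 102 to 91.60 dB: IL = 10.40 dB.

10.4 dB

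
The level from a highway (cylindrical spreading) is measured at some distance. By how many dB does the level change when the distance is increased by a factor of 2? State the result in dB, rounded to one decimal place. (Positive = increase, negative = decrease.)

-3.0 dB

A line source loses 3 dB per doubling of distance; generally ΔL = −10·log₁₀(r₂/r₁).
ΔL = −10·log₁₀(2) = -3.01 dB.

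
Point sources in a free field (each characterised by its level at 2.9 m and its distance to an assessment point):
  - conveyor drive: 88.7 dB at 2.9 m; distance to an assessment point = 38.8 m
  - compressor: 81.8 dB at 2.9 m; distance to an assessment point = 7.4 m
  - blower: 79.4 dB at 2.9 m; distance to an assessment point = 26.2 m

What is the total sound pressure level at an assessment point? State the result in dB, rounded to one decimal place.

Propagate each source to the receiver with L = L_ref − 20·log₁₀(r/r_ref), then add intensities.
conveyor drive: 88.7 − 20·log₁₀(38.8/2.9) = 88.7 − 22.53 = 66.17 dB.
compressor: 81.8 − 20·log₁₀(7.4/2.9) = 81.8 − 8.14 = 73.66 dB.
blower: 79.4 − 20·log₁₀(26.2/2.9) = 79.4 − 19.12 = 60.28 dB.
Σ 10^(L/10) = 2.845e+07 → L_total = 10·log₁₀(2.845e+07) = 74.54 dB.

74.5 dB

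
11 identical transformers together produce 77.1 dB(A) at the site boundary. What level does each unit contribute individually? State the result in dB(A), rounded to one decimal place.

66.7 dB(A)

11 equal contributions raise the level by 10·log₁₀ 11 = 10.414 dB, so each unit alone gives 77.1 − 10.414.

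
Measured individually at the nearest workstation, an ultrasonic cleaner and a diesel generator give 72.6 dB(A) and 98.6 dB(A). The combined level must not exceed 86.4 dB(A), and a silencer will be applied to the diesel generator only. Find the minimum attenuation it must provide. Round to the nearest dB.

12 dB

Fixed contribution from the other source: Σ 10^(L/10) = 10^(72.6/10) = 1.820e+07 (72.60 dB(A)).
The limit corresponds to 10^(86.4/10) = 4.365e+08; subtracting the fixed part leaves 4.183e+08 for the diesel generator, i.e. 86.22 dB(A).
Required insertion loss = 98.6 − 86.22 = 12.38 dB.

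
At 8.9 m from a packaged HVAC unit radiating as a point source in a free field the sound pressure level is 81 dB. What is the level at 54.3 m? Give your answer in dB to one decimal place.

65.3 dB

Spherical spreading from a point source gives a 20·log₁₀(r₂/r₁) drop.
L₂ = 81 − 20·log₁₀(54.3/8.9) = 81 − 15.708 = 65.29 dB.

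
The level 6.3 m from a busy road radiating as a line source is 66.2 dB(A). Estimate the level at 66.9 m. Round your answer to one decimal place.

55.9 dB(A)

For a line source, L₂ = L₁ − 10·log₁₀(r₂/r₁).
L₂ = 66.2 − 10·log₁₀(66.9/6.3) = 66.2 − 10.261 = 55.94 dB(A).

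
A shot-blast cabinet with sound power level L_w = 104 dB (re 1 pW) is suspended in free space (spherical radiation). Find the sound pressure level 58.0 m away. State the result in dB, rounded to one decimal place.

L_p = L_w − 10·log₁₀(4π·r²) with r = 58.0 m.
4π·r² = 4.227e+04 m², 10·log₁₀ of that is 46.261 dB.
L_p = 104 − 46.261 = 57.74 dB.

57.7 dB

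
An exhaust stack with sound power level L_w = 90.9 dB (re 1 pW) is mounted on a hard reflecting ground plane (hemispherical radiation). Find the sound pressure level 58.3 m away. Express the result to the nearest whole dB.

The power spreads over a hemisphere of area 2π·r², so L_p = L_w − 10·log₁₀(2π·r²).
2π·r² = 2.136e+04 m², 10·log₁₀ of that is 43.295 dB.
L_p = 90.9 − 43.295 = 47.60 dB.

48 dB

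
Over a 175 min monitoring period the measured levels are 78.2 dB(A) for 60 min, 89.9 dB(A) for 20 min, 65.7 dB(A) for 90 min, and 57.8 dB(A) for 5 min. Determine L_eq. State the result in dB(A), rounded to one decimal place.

81.3 dB(A)

L_eq = 10·log₁₀[(1/T)·Σ tᵢ·10^(Lᵢ/10)] with T = 175 min.
Σ tᵢ·10^(Lᵢ/10) = 60·10^(78.2/10) + 20·10^(89.9/10) + 90·10^(65.7/10) + 5·10^(57.8/10) = 2.385e+10.
L_eq = 10·log₁₀(2.385e+10/175) = 81.34 dB(A).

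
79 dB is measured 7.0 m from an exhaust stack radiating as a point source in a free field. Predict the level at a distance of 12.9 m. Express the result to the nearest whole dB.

74 dB

Spherical spreading from a point source gives a 20·log₁₀(r₂/r₁) drop.
L₂ = 79 − 20·log₁₀(12.9/7.0) = 79 − 5.310 = 73.69 dB.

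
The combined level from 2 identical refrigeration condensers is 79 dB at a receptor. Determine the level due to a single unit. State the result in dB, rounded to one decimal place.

76.0 dB

For N identical incoherent sources L_total = L₁ + 10·log₁₀ N, so L₁ = 79 − 10·log₁₀(2) = 79 − 3.010.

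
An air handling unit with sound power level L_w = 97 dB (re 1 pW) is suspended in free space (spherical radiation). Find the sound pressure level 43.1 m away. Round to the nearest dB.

L_p = L_w − 10·log₁₀(4π·r²) with r = 43.1 m.
4π·r² = 2.334e+04 m², 10·log₁₀ of that is 43.682 dB.
L_p = 97 − 43.682 = 53.32 dB.

53 dB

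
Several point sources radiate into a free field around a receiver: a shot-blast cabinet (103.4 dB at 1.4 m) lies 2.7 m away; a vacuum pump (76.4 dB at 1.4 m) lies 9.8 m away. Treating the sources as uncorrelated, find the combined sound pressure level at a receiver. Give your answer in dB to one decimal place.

Apply inverse-square spreading to bring every level to the receiver, then sum 10^(L/10).
shot-blast cabinet: 103.4 − 20·log₁₀(2.7/1.4) = 103.4 − 5.70 = 97.70 dB.
vacuum pump: 76.4 − 20·log₁₀(9.8/1.4) = 76.4 − 16.90 = 59.50 dB.
Σ 10^(L/10) = 5.883e+09 → L_total = 10·log₁₀(5.883e+09) = 97.70 dB.

97.7 dB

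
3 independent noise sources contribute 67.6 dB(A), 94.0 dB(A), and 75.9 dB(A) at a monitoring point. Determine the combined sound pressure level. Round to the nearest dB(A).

94 dB(A)

For uncorrelated sources the intensities add, so convert each level to linear form, sum, and take 10·log₁₀ of the total.
Σ 10^(L/10) = 10^(67.6/10) + 10^(94.0/10) + 10^(75.9/10) = 2.557e+09.
L_total = 10·log₁₀(2.557e+09) = 94.08 dB(A).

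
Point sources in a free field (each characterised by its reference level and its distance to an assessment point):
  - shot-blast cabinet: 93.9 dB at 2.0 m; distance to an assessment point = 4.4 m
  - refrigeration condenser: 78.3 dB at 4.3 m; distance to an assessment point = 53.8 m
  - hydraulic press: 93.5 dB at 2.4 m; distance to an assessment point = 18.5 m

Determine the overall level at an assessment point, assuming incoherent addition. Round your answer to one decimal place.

87.4 dB

Apply inverse-square spreading to bring every level to the receiver, then sum 10^(L/10).
shot-blast cabinet: 93.9 − 20·log₁₀(4.4/2.0) = 93.9 − 6.85 = 87.05 dB.
refrigeration condenser: 78.3 − 20·log₁₀(53.8/4.3) = 78.3 − 21.95 = 56.35 dB.
hydraulic press: 93.5 − 20·log₁₀(18.5/2.4) = 93.5 − 17.74 = 75.76 dB.
Σ 10^(L/10) = 5.453e+08 → L_total = 10·log₁₀(5.453e+08) = 87.37 dB.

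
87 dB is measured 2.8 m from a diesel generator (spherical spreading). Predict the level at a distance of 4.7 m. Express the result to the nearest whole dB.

Spherical spreading from a point source gives a 20·log₁₀(r₂/r₁) drop.
L₂ = 87 − 20·log₁₀(4.7/2.8) = 87 − 4.499 = 82.50 dB.

83 dB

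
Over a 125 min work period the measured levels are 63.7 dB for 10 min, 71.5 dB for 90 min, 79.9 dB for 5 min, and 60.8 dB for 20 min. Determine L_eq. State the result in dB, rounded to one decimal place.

71.6 dB

The energy average is taken in the linear domain: L_eq = 10·log₁₀[(Σ tᵢ·10^(Lᵢ/10))/T], T = 125 min.
Σ tᵢ·10^(Lᵢ/10) = 10·10^(63.7/10) + 90·10^(71.5/10) + 5·10^(79.9/10) + 20·10^(60.8/10) = 1.807e+09.
L_eq = 10·log₁₀(1.807e+09/125) = 71.60 dB.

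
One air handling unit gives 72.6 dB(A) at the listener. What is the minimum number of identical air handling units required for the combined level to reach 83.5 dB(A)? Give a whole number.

The shortfall is 83.5 − 72.6 = 10.9 dB, and N units add 10·log₁₀ N, so need 10·log₁₀ N ≥ 10.9.
N ≥ 10^(10.9/10) = 12.303, so N = 13.

13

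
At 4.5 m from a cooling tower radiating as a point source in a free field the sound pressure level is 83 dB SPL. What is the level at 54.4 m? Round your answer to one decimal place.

For a point source, L₂ = L₁ − 20·log₁₀(r₂/r₁).
L₂ = 83 − 20·log₁₀(54.4/4.5) = 83 − 21.648 = 61.35 dB SPL.

61.4 dB SPL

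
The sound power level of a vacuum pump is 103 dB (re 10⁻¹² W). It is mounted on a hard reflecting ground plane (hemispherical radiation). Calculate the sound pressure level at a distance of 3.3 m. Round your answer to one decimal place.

L_p = L_w − 10·log₁₀(2π·r²) with r = 3.3 m.
2π·r² = 68.42 m², 10·log₁₀ of that is 18.352 dB.
L_p = 103 − 18.352 = 84.65 dB.

84.6 dB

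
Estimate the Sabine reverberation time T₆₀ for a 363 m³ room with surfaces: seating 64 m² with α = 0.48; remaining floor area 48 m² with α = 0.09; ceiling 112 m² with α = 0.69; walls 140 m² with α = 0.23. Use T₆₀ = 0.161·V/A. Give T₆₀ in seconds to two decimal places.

0.40 s

Summing Sᵢαᵢ: 64·0.48 + 48·0.09 + 112·0.69 + 140·0.23 = 144.52 m².
T₆₀ = 0.161 × 363 / 144.52 = 0.404 s.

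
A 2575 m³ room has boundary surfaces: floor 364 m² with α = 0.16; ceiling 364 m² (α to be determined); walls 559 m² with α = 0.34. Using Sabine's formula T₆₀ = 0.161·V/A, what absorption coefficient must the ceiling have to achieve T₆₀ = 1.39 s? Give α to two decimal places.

0.14

From T₆₀ = 0.161·V/A, the target T₆₀ = 1.39 s needs A = 0.161·2575/1.39 = 298.26 m².
Absorption from the other surfaces = 364·0.16 + 559·0.34 = 248.30 m², so the ceiling must supply 49.96 m² over 364 m².
α = 49.96/364 = 0.137.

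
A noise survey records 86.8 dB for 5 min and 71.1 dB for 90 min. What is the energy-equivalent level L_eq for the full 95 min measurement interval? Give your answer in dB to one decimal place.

L_eq = 10·log₁₀[(1/T)·Σ tᵢ·10^(Lᵢ/10)] with T = 95 min.
Σ tᵢ·10^(Lᵢ/10) = 5·10^(86.8/10) + 90·10^(71.1/10) = 3.553e+09.
L_eq = 10·log₁₀(3.553e+09/95) = 75.73 dB.

75.7 dB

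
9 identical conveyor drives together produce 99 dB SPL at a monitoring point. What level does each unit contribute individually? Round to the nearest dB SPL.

89 dB SPL

For N identical incoherent sources L_total = L₁ + 10·log₁₀ N, so L₁ = 99 − 10·log₁₀(9) = 99 − 9.542.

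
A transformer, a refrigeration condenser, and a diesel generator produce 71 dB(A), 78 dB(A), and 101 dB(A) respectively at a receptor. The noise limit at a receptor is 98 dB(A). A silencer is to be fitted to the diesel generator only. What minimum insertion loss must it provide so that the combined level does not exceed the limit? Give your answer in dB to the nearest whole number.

3 dB

Everything except the diesel generator sums to 10^(71/10) + 10^(78/10) = 7.568e+07 in linear terms, 78.79 dB(A).
The limit corresponds to 10^(98/10) = 6.310e+09; subtracting the fixed part leaves 6.234e+09 for the diesel generator, i.e. 97.95 dB(A).
Required insertion loss = 101 − 97.95 = 3.05 dB.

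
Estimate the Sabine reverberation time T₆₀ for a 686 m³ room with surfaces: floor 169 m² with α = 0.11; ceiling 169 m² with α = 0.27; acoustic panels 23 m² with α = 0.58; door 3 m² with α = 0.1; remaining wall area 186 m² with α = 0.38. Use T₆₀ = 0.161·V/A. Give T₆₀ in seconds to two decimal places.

Summing Sᵢαᵢ: 169·0.11 + 169·0.27 + 23·0.58 + 3·0.1 + 186·0.38 = 148.54 m².
T₆₀ = 0.161·V/A = 0.161·686/148.54 = 0.744 s.

0.74 s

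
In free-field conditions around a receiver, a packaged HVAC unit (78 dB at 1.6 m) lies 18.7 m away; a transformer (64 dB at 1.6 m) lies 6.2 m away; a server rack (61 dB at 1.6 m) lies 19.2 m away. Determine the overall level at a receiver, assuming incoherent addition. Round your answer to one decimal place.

Propagate each source to the receiver with L = L_ref − 20·log₁₀(r/r_ref), then add intensities.
packaged HVAC unit: 78 − 20·log₁₀(18.7/1.6) = 78 − 21.35 = 56.65 dB.
transformer: 64 − 20·log₁₀(6.2/1.6) = 64 − 11.77 = 52.23 dB.
server rack: 61 − 20·log₁₀(19.2/1.6) = 61 − 21.58 = 39.42 dB.
Σ 10^(L/10) = 6.379e+05 → L_total = 10·log₁₀(6.379e+05) = 58.05 dB.

58.0 dB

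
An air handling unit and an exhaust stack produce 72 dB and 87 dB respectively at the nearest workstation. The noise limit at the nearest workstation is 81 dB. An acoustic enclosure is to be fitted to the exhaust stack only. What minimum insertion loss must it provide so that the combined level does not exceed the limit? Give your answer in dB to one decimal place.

6.6 dB

Fixed contribution from the other source: Σ 10^(L/10) = 10^(72/10) = 1.585e+07 (72.00 dB).
The limit corresponds to 10^(81/10) = 1.259e+08; subtracting the fixed part leaves 1.100e+08 for the exhaust stack, i.e. 80.42 dB.
So the exhaust stack must be reduced from 87 to 80.42 dB: IL = 6.58 dB.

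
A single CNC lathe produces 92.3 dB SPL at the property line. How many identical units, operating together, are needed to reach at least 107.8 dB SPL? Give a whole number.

36

The shortfall is 107.8 − 92.3 = 15.5 dB, and N units add 10·log₁₀ N, so need 10·log₁₀ N ≥ 15.5.
N ≥ 10^(15.5/10) = 35.481, so N = 36.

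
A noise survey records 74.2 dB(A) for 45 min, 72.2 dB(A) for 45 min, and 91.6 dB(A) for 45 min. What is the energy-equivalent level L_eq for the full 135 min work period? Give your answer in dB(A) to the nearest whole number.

87 dB(A)

The energy average is taken in the linear domain: L_eq = 10·log₁₀[(Σ tᵢ·10^(Lᵢ/10))/T], T = 135 min.
Σ tᵢ·10^(Lᵢ/10) = 45·10^(74.2/10) + 45·10^(72.2/10) + 45·10^(91.6/10) = 6.698e+10.
L_eq = 10·log₁₀(6.698e+10/135) = 86.96 dB(A).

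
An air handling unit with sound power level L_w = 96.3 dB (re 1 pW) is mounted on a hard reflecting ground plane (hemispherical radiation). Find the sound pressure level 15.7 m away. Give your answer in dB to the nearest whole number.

L_p = L_w − 10·log₁₀(2π·r²) with r = 15.7 m.
2π·r² = 1549 m², 10·log₁₀ of that is 31.900 dB.
L_p = 96.3 − 31.900 = 64.40 dB.

64 dB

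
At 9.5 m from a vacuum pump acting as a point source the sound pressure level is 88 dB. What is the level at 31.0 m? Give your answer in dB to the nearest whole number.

78 dB

For a point source, L₂ = L₁ − 20·log₁₀(r₂/r₁).
L₂ = 88 − 20·log₁₀(31.0/9.5) = 88 − 10.273 = 77.73 dB.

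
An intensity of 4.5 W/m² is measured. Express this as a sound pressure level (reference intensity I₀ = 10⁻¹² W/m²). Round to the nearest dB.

I/I₀ = 4.5/10⁻¹² = 4.5×10^12, and L = 10·log₁₀(I/I₀).
L = 10·(0.6532 + 12) = 126.53 dB.

127 dB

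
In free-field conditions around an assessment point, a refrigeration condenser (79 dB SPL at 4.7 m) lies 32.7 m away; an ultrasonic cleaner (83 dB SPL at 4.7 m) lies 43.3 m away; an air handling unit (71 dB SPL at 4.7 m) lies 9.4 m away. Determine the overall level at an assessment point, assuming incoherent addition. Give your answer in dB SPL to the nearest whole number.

Apply inverse-square spreading to bring every level to the receiver, then sum 10^(L/10).
refrigeration condenser: 79 − 20·log₁₀(32.7/4.7) = 79 − 16.85 = 62.15 dB SPL.
ultrasonic cleaner: 83 − 20·log₁₀(43.3/4.7) = 83 − 19.29 = 63.71 dB SPL.
air handling unit: 71 − 20·log₁₀(9.4/4.7) = 71 − 6.02 = 64.98 dB SPL.
Σ 10^(L/10) = 7.139e+06 → L_total = 10·log₁₀(7.139e+06) = 68.54 dB SPL.

69 dB SPL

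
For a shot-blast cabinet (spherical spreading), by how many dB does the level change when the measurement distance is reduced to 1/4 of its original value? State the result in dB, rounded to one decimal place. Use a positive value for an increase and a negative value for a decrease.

With spherical spreading the level changes by −20·log₁₀(r₂/r₁).
ΔL = −20·log₁₀(0.25) = +12.04 dB.

+12.0 dB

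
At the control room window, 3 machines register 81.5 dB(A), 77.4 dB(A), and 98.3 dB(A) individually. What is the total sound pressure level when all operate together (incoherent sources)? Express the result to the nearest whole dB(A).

For uncorrelated sources the intensities add, so convert each level to linear form, sum, and take 10·log₁₀ of the total.
Σ 10^(L/10) = 10^(81.5/10) + 10^(77.4/10) + 10^(98.3/10) = 6.957e+09.
L_total = 10·log₁₀(6.957e+09) = 98.42 dB(A).

98 dB(A)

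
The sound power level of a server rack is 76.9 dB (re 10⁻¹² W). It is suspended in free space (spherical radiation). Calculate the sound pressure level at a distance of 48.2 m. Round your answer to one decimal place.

The power spreads over a sphere of area 4π·r², so L_p = L_w − 10·log₁₀(4π·r²).
4π·r² = 2.919e+04 m², 10·log₁₀ of that is 44.653 dB.
L_p = 76.9 − 44.653 = 32.25 dB.

32.2 dB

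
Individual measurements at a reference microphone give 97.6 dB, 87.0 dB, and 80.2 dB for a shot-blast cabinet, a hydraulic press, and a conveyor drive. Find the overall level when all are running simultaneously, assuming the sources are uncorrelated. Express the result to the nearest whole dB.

For uncorrelated sources the intensities add, so convert each level to linear form, sum, and take 10·log₁₀ of the total.
Σ 10^(L/10) = 10^(97.6/10) + 10^(87.0/10) + 10^(80.2/10) = 6.360e+09.
L_total = 10·log₁₀(6.360e+09) = 98.03 dB.

98 dB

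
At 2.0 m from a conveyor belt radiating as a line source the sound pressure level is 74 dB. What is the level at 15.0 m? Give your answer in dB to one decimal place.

Cylindrical spreading from a line source gives a 10·log₁₀(r₂/r₁) drop.
L₂ = 74 − 10·log₁₀(15.0/2.0) = 74 − 8.751 = 65.25 dB.

65.2 dB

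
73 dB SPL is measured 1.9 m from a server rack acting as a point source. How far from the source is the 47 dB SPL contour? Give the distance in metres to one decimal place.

The 26.0 dB drop corresponds to a distance ratio of 10^(26.0/20) for a point source.
r₂ = 1.9·10^((73−47)/20) = 1.9·10^(26.0/20) = 37.91 m.

37.9 m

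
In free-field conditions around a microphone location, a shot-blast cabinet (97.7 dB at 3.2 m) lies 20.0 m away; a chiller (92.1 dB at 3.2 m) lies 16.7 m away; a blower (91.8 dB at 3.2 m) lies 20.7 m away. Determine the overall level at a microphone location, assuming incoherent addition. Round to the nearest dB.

Propagate each source to the receiver with L = L_ref − 20·log₁₀(r/r_ref), then add intensities.
shot-blast cabinet: 97.7 − 20·log₁₀(20.0/3.2) = 97.7 − 15.92 = 81.78 dB.
chiller: 92.1 − 20·log₁₀(16.7/3.2) = 92.1 − 14.35 = 77.75 dB.
blower: 91.8 − 20·log₁₀(20.7/3.2) = 91.8 − 16.22 = 75.58 dB.
Σ 10^(L/10) = 2.465e+08 → L_total = 10·log₁₀(2.465e+08) = 83.92 dB.

84 dB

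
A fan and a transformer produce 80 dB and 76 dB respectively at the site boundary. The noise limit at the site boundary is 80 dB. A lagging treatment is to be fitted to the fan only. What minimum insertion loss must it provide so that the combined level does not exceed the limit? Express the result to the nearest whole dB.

The untreated sources together contribute 10^(76/10) = 3.981e+07, i.e. 76.00 dB.
To meet 80 dB overall, the treated fan may contribute at most 10^(80/10) − 3.981e+07 = 6.019e+07, i.e. 77.80 dB.
Required insertion loss = 80 − 77.80 = 2.20 dB.

2 dB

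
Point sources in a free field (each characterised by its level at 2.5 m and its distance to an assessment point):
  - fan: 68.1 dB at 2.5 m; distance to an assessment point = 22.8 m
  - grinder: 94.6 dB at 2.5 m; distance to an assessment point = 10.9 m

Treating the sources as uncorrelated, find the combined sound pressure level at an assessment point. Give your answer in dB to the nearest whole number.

Apply inverse-square spreading to bring every level to the receiver, then sum 10^(L/10).
fan: 68.1 − 20·log₁₀(22.8/2.5) = 68.1 − 19.20 = 48.90 dB.
grinder: 94.6 − 20·log₁₀(10.9/2.5) = 94.6 − 12.79 = 81.81 dB.
Σ 10^(L/10) = 1.518e+08 → L_total = 10·log₁₀(1.518e+08) = 81.81 dB.

82 dB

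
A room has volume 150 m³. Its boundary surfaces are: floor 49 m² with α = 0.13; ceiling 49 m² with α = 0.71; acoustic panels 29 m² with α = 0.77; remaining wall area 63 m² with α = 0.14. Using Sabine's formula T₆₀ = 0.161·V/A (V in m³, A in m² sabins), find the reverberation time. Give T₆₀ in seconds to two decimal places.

0.33 s

Summing Sᵢαᵢ: 49·0.13 + 49·0.71 + 29·0.77 + 63·0.14 = 72.31 m².
T₆₀ = 0.161·V/A = 0.161·150/72.31 = 0.334 s.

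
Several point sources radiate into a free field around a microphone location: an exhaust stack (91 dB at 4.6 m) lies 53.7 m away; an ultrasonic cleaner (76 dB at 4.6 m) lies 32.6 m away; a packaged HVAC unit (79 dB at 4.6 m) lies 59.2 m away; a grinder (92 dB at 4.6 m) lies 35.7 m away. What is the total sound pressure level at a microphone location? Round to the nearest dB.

Propagate each source to the receiver with L = L_ref − 20·log₁₀(r/r_ref), then add intensities.
exhaust stack: 91 − 20·log₁₀(53.7/4.6) = 91 − 21.34 = 69.66 dB.
ultrasonic cleaner: 76 − 20·log₁₀(32.6/4.6) = 76 − 17.01 = 58.99 dB.
packaged HVAC unit: 79 − 20·log₁₀(59.2/4.6) = 79 − 22.19 = 56.81 dB.
grinder: 92 − 20·log₁₀(35.7/4.6) = 92 − 17.80 = 74.20 dB.
Σ 10^(L/10) = 3.682e+07 → L_total = 10·log₁₀(3.682e+07) = 75.66 dB.

76 dB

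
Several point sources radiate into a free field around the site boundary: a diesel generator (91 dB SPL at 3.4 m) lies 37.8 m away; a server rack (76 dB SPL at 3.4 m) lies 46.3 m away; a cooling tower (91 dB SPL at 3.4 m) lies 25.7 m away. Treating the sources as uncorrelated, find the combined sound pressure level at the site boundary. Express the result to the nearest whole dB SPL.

Apply inverse-square spreading to bring every level to the receiver, then sum 10^(L/10).
diesel generator: 91 − 20·log₁₀(37.8/3.4) = 91 − 20.92 = 70.08 dB SPL.
server rack: 76 − 20·log₁₀(46.3/3.4) = 76 − 22.68 = 53.32 dB SPL.
cooling tower: 91 − 20·log₁₀(25.7/3.4) = 91 − 17.57 = 73.43 dB SPL.
Σ 10^(L/10) = 3.243e+07 → L_total = 10·log₁₀(3.243e+07) = 75.11 dB SPL.

75 dB SPL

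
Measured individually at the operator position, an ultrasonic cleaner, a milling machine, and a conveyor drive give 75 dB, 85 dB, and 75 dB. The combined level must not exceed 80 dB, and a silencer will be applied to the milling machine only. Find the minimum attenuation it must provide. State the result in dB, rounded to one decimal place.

Everything except the milling machine sums to 10^(75/10) + 10^(75/10) = 6.325e+07 in linear terms, 78.01 dB.
To meet 80 dB overall, the treated milling machine may contribute at most 10^(80/10) − 6.325e+07 = 3.675e+07, i.e. 75.65 dB.
So the milling machine must be reduced from 85 to 75.65 dB: IL = 9.35 dB.

9.3 dB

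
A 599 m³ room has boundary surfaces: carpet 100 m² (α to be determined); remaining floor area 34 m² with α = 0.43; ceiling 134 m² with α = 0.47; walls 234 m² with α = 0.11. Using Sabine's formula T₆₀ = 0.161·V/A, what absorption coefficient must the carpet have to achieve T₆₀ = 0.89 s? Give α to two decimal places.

0.05

From T₆₀ = 0.161·V/A, the target T₆₀ = 0.89 s needs A = 0.161·599/0.89 = 108.36 m².
Absorption from the other surfaces = 34·0.43 + 134·0.47 + 234·0.11 = 103.34 m², so the carpet must supply 5.02 m² over 100 m².
α = 5.02/100 = 0.050.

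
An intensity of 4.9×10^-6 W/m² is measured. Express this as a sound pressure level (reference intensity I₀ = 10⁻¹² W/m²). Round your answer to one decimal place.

I/I₀ = 4.9×10^-6/10⁻¹² = 4.9×10^6, and L = 10·log₁₀(I/I₀).
L = 10·(0.6902 + 6) = 66.90 dB.

66.9 dB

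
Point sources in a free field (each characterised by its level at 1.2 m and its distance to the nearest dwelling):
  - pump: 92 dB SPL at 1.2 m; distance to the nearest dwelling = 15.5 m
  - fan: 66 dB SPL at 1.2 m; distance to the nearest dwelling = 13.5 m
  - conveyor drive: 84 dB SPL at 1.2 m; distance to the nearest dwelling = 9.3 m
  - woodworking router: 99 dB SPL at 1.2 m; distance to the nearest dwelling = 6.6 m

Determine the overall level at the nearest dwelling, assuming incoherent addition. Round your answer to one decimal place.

84.4 dB SPL

First find each source's level at the receiver (point-source: −20·log₁₀(r/r_ref)), then combine on an intensity basis.
pump: 92 − 20·log₁₀(15.5/1.2) = 92 − 22.22 = 69.78 dB SPL.
fan: 66 − 20·log₁₀(13.5/1.2) = 66 − 21.02 = 44.98 dB SPL.
conveyor drive: 84 − 20·log₁₀(9.3/1.2) = 84 − 17.79 = 66.21 dB SPL.
woodworking router: 99 − 20·log₁₀(6.6/1.2) = 99 − 14.81 = 84.19 dB SPL.
Σ 10^(L/10) = 2.763e+08 → L_total = 10·log₁₀(2.763e+08) = 84.41 dB SPL.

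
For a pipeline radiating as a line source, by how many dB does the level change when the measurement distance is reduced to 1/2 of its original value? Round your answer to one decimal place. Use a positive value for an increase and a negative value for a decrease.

+3.0 dB

A line source loses 3 dB per doubling of distance; generally ΔL = −10·log₁₀(r₂/r₁).
ΔL = −10·log₁₀(0.5) = +3.01 dB.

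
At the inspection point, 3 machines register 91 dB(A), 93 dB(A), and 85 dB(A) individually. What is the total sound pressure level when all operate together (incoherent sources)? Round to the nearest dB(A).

Incoherent sources combine by intensity addition: L_total = 10·log₁₀(Σ 10^(L_i/10)).
Σ 10^(L/10) = 10^(91/10) + 10^(93/10) + 10^(85/10) = 3.570e+09.
L_total = 10·log₁₀(3.570e+09) = 95.53 dB(A).

96 dB(A)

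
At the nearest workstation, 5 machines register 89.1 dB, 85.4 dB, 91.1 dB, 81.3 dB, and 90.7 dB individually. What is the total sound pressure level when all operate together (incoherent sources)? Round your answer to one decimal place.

95.7 dB

Incoherent sources combine by intensity addition: L_total = 10·log₁₀(Σ 10^(L_i/10)).
Σ 10^(L/10) = 10^(89.1/10) + 10^(85.4/10) + 10^(91.1/10) + 10^(81.3/10) + 10^(90.7/10) = 3.758e+09.
L_total = 10·log₁₀(3.758e+09) = 95.75 dB.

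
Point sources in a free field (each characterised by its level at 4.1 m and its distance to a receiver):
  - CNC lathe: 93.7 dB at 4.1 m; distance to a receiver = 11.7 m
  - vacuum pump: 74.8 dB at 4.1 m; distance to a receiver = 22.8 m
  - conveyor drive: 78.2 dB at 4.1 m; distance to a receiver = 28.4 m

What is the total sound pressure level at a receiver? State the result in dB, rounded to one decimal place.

84.6 dB

First find each source's level at the receiver (point-source: −20·log₁₀(r/r_ref)), then combine on an intensity basis.
CNC lathe: 93.7 − 20·log₁₀(11.7/4.1) = 93.7 − 9.11 = 84.59 dB.
vacuum pump: 74.8 − 20·log₁₀(22.8/4.1) = 74.8 − 14.90 = 59.90 dB.
conveyor drive: 78.2 − 20·log₁₀(28.4/4.1) = 78.2 − 16.81 = 61.39 dB.
Σ 10^(L/10) = 2.902e+08 → L_total = 10·log₁₀(2.902e+08) = 84.63 dB.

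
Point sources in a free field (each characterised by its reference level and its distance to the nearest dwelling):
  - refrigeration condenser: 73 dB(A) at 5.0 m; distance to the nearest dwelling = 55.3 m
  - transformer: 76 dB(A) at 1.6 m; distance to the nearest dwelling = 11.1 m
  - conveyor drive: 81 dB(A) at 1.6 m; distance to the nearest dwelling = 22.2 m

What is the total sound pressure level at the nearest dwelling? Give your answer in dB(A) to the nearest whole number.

62 dB(A)

First find each source's level at the receiver (point-source: −20·log₁₀(r/r_ref)), then combine on an intensity basis.
refrigeration condenser: 73 − 20·log₁₀(55.3/5.0) = 73 − 20.88 = 52.12 dB(A).
transformer: 76 − 20·log₁₀(11.1/1.6) = 76 − 16.82 = 59.18 dB(A).
conveyor drive: 81 − 20·log₁₀(22.2/1.6) = 81 − 22.84 = 58.16 dB(A).
Σ 10^(L/10) = 1.644e+06 → L_total = 10·log₁₀(1.644e+06) = 62.16 dB(A).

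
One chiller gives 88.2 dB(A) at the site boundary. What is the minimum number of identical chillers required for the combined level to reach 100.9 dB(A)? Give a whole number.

N identical sources give L₁ + 10·log₁₀ N, so require 10·log₁₀ N ≥ 100.9 − 88.2 = 12.7 dB.
N ≥ 10^(12.7/10) = 18.621, so N = 19.

19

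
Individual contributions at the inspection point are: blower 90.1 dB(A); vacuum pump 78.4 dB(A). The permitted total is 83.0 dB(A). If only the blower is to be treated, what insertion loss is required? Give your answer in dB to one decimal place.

8.9 dB

Fixed contribution from the other source: Σ 10^(L/10) = 10^(78.4/10) = 6.918e+07 (78.40 dB(A)).
To meet 83.0 dB(A) overall, the treated blower may contribute at most 10^(83.0/10) − 6.918e+07 = 1.303e+08, i.e. 81.15 dB(A).
Required insertion loss = 90.1 − 81.15 = 8.95 dB.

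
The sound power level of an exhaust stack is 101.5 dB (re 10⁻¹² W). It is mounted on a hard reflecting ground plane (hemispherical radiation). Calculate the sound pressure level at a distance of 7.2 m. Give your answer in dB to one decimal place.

76.4 dB

L_p = L_w − 10·log₁₀(2π·r²) with r = 7.2 m.
2π·r² = 325.7 m², 10·log₁₀ of that is 25.128 dB.
L_p = 101.5 − 25.128 = 76.37 dB.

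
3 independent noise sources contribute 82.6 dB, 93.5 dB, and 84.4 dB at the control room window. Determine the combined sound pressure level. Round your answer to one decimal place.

For uncorrelated sources the intensities add, so convert each level to linear form, sum, and take 10·log₁₀ of the total.
Σ 10^(L/10) = 10^(82.6/10) + 10^(93.5/10) + 10^(84.4/10) = 2.696e+09.
L_total = 10·log₁₀(2.696e+09) = 94.31 dB.

94.3 dB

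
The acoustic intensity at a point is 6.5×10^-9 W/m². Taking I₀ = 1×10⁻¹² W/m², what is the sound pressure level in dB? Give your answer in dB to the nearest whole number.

Dividing by I₀ shifts the exponent by 12: I/I₀ = 6.5×10^3.
L = 10·(0.8129 + 3) = 38.13 dB.

38 dB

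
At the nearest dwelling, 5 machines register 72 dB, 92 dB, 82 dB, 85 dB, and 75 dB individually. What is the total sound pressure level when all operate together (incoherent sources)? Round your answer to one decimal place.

93.2 dB

For uncorrelated sources the intensities add, so convert each level to linear form, sum, and take 10·log₁₀ of the total.
Σ 10^(L/10) = 10^(72/10) + 10^(92/10) + 10^(82/10) + 10^(85/10) + 10^(75/10) = 2.107e+09.
L_total = 10·log₁₀(2.107e+09) = 93.24 dB.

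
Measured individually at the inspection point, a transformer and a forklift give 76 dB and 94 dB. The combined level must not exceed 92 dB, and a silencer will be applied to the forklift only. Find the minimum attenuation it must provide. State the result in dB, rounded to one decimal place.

The untreated sources together contribute 10^(76/10) = 3.981e+07, i.e. 76.00 dB.
To meet 92 dB overall, the treated forklift may contribute at most 10^(92/10) − 3.981e+07 = 1.545e+09, i.e. 91.89 dB.
So the forklift must be reduced from 94 to 91.89 dB: IL = 2.11 dB.

2.1 dB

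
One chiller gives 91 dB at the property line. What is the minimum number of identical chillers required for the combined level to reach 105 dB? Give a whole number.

The shortfall is 105 − 91 = 14.0 dB, and N units add 10·log₁₀ N, so need 10·log₁₀ N ≥ 14.0.
N ≥ 10^(14.0/10) = 25.119, so N = 26.

26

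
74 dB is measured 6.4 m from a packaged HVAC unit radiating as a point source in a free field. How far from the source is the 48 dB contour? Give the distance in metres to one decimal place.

127.7 m

The 26.0 dB drop corresponds to a distance ratio of 10^(26.0/20) for a point source.
r₂ = 6.4·10^((74−48)/20) = 6.4·10^(26.0/20) = 127.70 m.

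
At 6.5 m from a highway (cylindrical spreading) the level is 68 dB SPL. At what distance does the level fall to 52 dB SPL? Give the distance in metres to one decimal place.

258.8 m

The 16.0 dB drop corresponds to a distance ratio of 10^(16.0/10) for a line source.
r₂ = 6.5·10^((68−52)/10) = 6.5·10^(16.0/10) = 258.77 m.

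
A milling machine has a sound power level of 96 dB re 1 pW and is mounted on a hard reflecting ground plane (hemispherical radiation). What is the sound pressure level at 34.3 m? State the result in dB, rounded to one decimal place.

57.3 dB

The power spreads over a hemisphere of area 2π·r², so L_p = L_w − 10·log₁₀(2π·r²).
2π·r² = 7392 m², 10·log₁₀ of that is 38.688 dB.
L_p = 96 − 38.688 = 57.31 dB.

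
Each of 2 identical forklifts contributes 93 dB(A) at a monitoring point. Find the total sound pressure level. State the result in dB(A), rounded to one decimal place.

96.0 dB(A)

N identical incoherent sources raise the level by 10·log₁₀ N.
L_total = 93 + 10·log₁₀(2) = 93 + 3.010 = 96.01 dB(A).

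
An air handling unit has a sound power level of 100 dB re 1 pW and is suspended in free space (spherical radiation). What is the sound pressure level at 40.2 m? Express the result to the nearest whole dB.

57 dB

L_p = L_w − 10·log₁₀(4π·r²) with r = 40.2 m.
4π·r² = 2.031e+04 m², 10·log₁₀ of that is 43.077 dB.
L_p = 100 − 43.077 = 56.92 dB.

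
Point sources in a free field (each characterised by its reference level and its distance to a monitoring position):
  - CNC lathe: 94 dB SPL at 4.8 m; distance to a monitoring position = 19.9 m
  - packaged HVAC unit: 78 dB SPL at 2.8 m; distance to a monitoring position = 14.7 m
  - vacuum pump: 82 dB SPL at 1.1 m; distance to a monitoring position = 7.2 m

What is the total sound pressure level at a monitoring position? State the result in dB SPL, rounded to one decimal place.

Propagate each source to the receiver with L = L_ref − 20·log₁₀(r/r_ref), then add intensities.
CNC lathe: 94 − 20·log₁₀(19.9/4.8) = 94 − 12.35 = 81.65 dB SPL.
packaged HVAC unit: 78 − 20·log₁₀(14.7/2.8) = 78 − 14.40 = 63.60 dB SPL.
vacuum pump: 82 − 20·log₁₀(7.2/1.1) = 82 − 16.32 = 65.68 dB SPL.
Σ 10^(L/10) = 1.521e+08 → L_total = 10·log₁₀(1.521e+08) = 81.82 dB SPL.

81.8 dB SPL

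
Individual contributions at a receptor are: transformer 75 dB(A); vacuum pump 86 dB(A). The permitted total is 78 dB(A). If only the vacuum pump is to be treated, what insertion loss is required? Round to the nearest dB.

Fixed contribution from the other source: Σ 10^(L/10) = 10^(75/10) = 3.162e+07 (75.00 dB(A)).
The limit corresponds to 10^(78/10) = 6.310e+07; subtracting the fixed part leaves 3.147e+07 for the vacuum pump, i.e. 74.98 dB(A).
Required insertion loss = 86 − 74.98 = 11.02 dB.

11 dB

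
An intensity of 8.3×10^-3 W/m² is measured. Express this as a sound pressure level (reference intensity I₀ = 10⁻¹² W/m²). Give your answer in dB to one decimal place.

Dividing by I₀ shifts the exponent by 12: I/I₀ = 8.3×10^9.
L = 10·(0.9191 + 9) = 99.19 dB.

99.2 dB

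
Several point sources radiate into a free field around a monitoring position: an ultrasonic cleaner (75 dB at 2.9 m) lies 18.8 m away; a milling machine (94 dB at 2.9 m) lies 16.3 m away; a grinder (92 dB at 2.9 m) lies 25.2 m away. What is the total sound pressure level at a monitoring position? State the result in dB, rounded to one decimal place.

First find each source's level at the receiver (point-source: −20·log₁₀(r/r_ref)), then combine on an intensity basis.
ultrasonic cleaner: 75 − 20·log₁₀(18.8/2.9) = 75 − 16.24 = 58.76 dB.
milling machine: 94 − 20·log₁₀(16.3/2.9) = 94 − 15.00 = 79.00 dB.
grinder: 92 − 20·log₁₀(25.2/2.9) = 92 − 18.78 = 73.22 dB.
Σ 10^(L/10) = 1.013e+08 → L_total = 10·log₁₀(1.013e+08) = 80.05 dB.

80.1 dB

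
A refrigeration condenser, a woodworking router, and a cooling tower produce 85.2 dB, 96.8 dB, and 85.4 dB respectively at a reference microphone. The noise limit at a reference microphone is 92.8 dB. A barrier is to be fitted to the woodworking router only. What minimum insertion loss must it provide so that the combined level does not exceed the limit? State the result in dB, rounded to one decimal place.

The untreated sources together contribute 10^(85.2/10) + 10^(85.4/10) = 6.779e+08, i.e. 88.31 dB.
To meet 92.8 dB overall, the treated woodworking router may contribute at most 10^(92.8/10) − 6.779e+08 = 1.228e+09, i.e. 90.89 dB.
Required insertion loss = 96.8 − 90.89 = 5.91 dB.

5.9 dB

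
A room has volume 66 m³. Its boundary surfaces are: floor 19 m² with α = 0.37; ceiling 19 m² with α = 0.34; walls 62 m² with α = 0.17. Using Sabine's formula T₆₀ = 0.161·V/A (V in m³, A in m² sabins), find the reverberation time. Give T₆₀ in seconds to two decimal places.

0.44 s

A = Σ Sᵢαᵢ = 19·0.37 + 19·0.34 + 62·0.17 = 24.03 m².
T₆₀ = 0.161 × 66 / 24.03 = 0.442 s.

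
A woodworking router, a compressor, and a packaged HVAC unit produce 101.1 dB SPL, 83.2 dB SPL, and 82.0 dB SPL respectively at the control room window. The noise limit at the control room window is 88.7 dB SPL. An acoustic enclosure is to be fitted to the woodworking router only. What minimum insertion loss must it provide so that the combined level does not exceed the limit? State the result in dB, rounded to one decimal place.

15.4 dB

Fixed contribution from the other sources: Σ 10^(L/10) = 10^(83.2/10) + 10^(82.0/10) = 3.674e+08 (85.65 dB SPL).
The limit corresponds to 10^(88.7/10) = 7.413e+08; subtracting the fixed part leaves 3.739e+08 for the woodworking router, i.e. 85.73 dB SPL.
So the woodworking router must be reduced from 101.1 to 85.73 dB SPL: IL = 15.37 dB.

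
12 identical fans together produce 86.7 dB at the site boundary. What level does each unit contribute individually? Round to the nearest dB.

Dividing the total intensity by 12 lowers the level by 10·log₁₀ 12 = 10.792 dB: L₁ = 86.7 − 10.792.

76 dB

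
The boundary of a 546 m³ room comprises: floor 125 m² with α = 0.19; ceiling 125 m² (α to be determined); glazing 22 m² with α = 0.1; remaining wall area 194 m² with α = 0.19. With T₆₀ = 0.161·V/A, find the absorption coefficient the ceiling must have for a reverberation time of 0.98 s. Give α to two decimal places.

Required total absorption A = 0.161·546/0.98 = 89.70 m².
Absorption from the other surfaces = 125·0.19 + 22·0.1 + 194·0.19 = 62.81 m², so the ceiling must supply 26.89 m² over 125 m².
α = 26.89/125 = 0.215.

0.22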